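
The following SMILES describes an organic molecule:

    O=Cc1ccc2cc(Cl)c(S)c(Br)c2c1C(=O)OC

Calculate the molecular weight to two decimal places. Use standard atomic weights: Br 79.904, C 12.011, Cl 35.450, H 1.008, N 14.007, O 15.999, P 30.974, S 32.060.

First, the molecular formula is C13H8BrClO3S (counting implicit H from valence).
  Br: 1 × 79.904 = 79.904
  C: 13 × 12.011 = 156.143
  Cl: 1 × 35.450 = 35.450
  H: 8 × 1.008 = 8.064
  O: 3 × 15.999 = 47.997
  S: 1 × 32.060 = 32.060
Sum: 1×79.904 + 13×12.011 + 1×35.450 + 8×1.008 + 3×15.999 + 1×32.060 = 359.618 → 359.62 g/mol.

359.62 g/mol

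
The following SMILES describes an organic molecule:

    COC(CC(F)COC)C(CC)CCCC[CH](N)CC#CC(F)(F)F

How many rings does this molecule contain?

In SMILES, each pair of matching ring-closure digits denotes one ring-closing bond; the number of such bonds equals the number of independent rings.
Ring-closure bonds here: 0.

0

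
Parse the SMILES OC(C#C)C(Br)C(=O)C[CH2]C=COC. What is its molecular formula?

C10H13BrO3

Walk through each heavy atom and fill implicit hydrogens from standard valence (C 4, N 3, O 2, S 2, halogen 1):
  atom 1: O, bond orders sum to 1 (valence 2) → 1 H
  atom 2: C, bond orders sum to 3 (valence 4) → 1 H
  atom 3: C, bond orders sum to 4 (valence 4) → 0 H
  atom 4: C, bond orders sum to 3 (valence 4) → 1 H
  atom 5: C, bond orders sum to 3 (valence 4) → 1 H
  atom 6: Br (halogen, monovalent) → 0 H
  atom 7: C, bond orders sum to 4 (valence 4) → 0 H
  atom 8: O, bond orders sum to 2 (valence 2) → 0 H
  atom 9: C, bond orders sum to 2 (valence 4) → 2 H
  atom 10: C with explicit H count 2
  atom 11: C, bond orders sum to 3 (valence 4) → 1 H
  atom 12: C, bond orders sum to 3 (valence 4) → 1 H
  atom 13: O, bond orders sum to 2 (valence 2) → 0 H
  atom 14: C, bond orders sum to 1 (valence 4) → 3 H
Totals → C:10, H:13, Br:1, O:3.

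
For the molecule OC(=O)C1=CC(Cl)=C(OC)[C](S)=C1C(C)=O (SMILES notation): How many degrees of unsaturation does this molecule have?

6

Degree of unsaturation = (number of rings) + (number of π bonds).
Ring closures in the SMILES: 1.
π bonds: 5 double bonds (each 1 DoU) → 5 DoU from unsaturation.
Total DoU = 1 + 5 = 6.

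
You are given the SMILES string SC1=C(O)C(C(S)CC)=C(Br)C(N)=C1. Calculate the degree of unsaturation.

Degree of unsaturation = (number of rings) + (number of π bonds).
Ring closures in the SMILES: 1.
π bonds: 3 double bonds (each 1 DoU) → 3 DoU from unsaturation.
Total DoU = 1 + 3 = 4.

4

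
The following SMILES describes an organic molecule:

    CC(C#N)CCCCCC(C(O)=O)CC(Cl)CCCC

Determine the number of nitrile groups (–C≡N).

1

The nitrile motif appears at heavy-atom position 3 in the SMILES.
Other groups present: 1 carboxylic acid.
Nitrile count: 1.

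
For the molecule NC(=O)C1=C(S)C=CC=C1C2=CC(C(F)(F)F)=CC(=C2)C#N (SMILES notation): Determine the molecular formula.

C15H9F3N2OS

Walk through each heavy atom and fill implicit hydrogens from standard valence (C 4, N 3, O 2, S 2, halogen 1):
  atom 1: N, bond orders sum to 1 (valence 3) → 2 H
  atom 2: C, bond orders sum to 4 (valence 4) → 0 H
  atom 3: O, bond orders sum to 2 (valence 2) → 0 H
  atom 4: C, bond orders sum to 4 (valence 4) → 0 H
  atom 5: C, bond orders sum to 4 (valence 4) → 0 H
  atom 6: S, bond orders sum to 1 (valence 2) → 1 H
  atom 7: C, bond orders sum to 3 (valence 4) → 1 H
  atom 8: C, bond orders sum to 3 (valence 4) → 1 H
  atom 9: C, bond orders sum to 3 (valence 4) → 1 H
  atom 10: C, bond orders sum to 4 (valence 4) → 0 H
  atom 11: C, bond orders sum to 4 (valence 4) → 0 H
  atom 12: C, bond orders sum to 3 (valence 4) → 1 H
  atom 13: C, bond orders sum to 4 (valence 4) → 0 H
  atom 14: C, bond orders sum to 4 (valence 4) → 0 H
  atom 15: F (halogen, monovalent) → 0 H
  atom 16: F (halogen, monovalent) → 0 H
  atom 17: F (halogen, monovalent) → 0 H
  atom 18: C, bond orders sum to 3 (valence 4) → 1 H
  atom 19: C, bond orders sum to 4 (valence 4) → 0 H
  atom 20: C, bond orders sum to 3 (valence 4) → 1 H
  atom 21: C, bond orders sum to 4 (valence 4) → 0 H
  atom 22: N, bond orders sum to 3 (valence 3) → 0 H
Totals → C:15, H:9, F:3, N:2, O:1, S:1.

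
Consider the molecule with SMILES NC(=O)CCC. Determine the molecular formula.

Walk through each heavy atom and fill implicit hydrogens from standard valence (C 4, N 3, O 2, S 2, halogen 1):
  atom 1: N, bond orders sum to 1 (valence 3) → 2 H
  atom 2: C, bond orders sum to 4 (valence 4) → 0 H
  atom 3: O, bond orders sum to 2 (valence 2) → 0 H
  atom 4: C, bond orders sum to 2 (valence 4) → 2 H
  atom 5: C, bond orders sum to 2 (valence 4) → 2 H
  atom 6: C, bond orders sum to 1 (valence 4) → 3 H
Totals → C:4, H:9, N:1, O:1.
In Hill order: C4H9NO.

C4H9NO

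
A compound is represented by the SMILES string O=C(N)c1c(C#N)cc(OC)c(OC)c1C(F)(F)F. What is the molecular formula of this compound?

C11H9F3N2O3

Walk through each heavy atom and fill implicit hydrogens from standard valence (C 4, N 3, O 2, S 2, halogen 1); for lowercase aromatic atoms, an aromatic c carries 1 H when it has two neighbours and 0 H with three, and aromatic n carries 0 H:
  atom 1: O, bond orders sum to 2 (valence 2) → 0 H
  atom 2: C, bond orders sum to 4 (valence 4) → 0 H
  atom 3: N, bond orders sum to 1 (valence 3) → 2 H
  atom 4: aromatic c, 3 neighbours → 0 H
  atom 5: aromatic c, 3 neighbours → 0 H
  atom 6: C, bond orders sum to 4 (valence 4) → 0 H
  atom 7: N, bond orders sum to 3 (valence 3) → 0 H
  atom 8: aromatic c, 2 neighbours → 1 H
  atom 9: aromatic c, 3 neighbours → 0 H
  atom 10: O, bond orders sum to 2 (valence 2) → 0 H
  atom 11: C, bond orders sum to 1 (valence 4) → 3 H
  atom 12: aromatic c, 3 neighbours → 0 H
  atom 13: O, bond orders sum to 2 (valence 2) → 0 H
  atom 14: C, bond orders sum to 1 (valence 4) → 3 H
  atom 15: aromatic c, 3 neighbours → 0 H
  atom 16: C, bond orders sum to 4 (valence 4) → 0 H
  atom 17: F (halogen, monovalent) → 0 H
  atom 18: F (halogen, monovalent) → 0 H
  atom 19: F (halogen, monovalent) → 0 H
Totals → C:11, H:9, F:3, N:2, O:3.
In Hill order: C11H9F3N2O3.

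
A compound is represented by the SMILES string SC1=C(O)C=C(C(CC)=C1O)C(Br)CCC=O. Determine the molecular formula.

Walk through each heavy atom and fill implicit hydrogens from standard valence (C 4, N 3, O 2, S 2, halogen 1):
  atom 1: S, bond orders sum to 1 (valence 2) → 1 H
  atom 2: C, bond orders sum to 4 (valence 4) → 0 H
  atom 3: C, bond orders sum to 4 (valence 4) → 0 H
  atom 4: O, bond orders sum to 1 (valence 2) → 1 H
  atom 5: C, bond orders sum to 3 (valence 4) → 1 H
  atom 6: C, bond orders sum to 4 (valence 4) → 0 H
  atom 7: C, bond orders sum to 4 (valence 4) → 0 H
  atom 8: C, bond orders sum to 2 (valence 4) → 2 H
  atom 9: C, bond orders sum to 1 (valence 4) → 3 H
  atom 10: C, bond orders sum to 4 (valence 4) → 0 H
  atom 11: O, bond orders sum to 1 (valence 2) → 1 H
  atom 12: C, bond orders sum to 3 (valence 4) → 1 H
  atom 13: Br (halogen, monovalent) → 0 H
  atom 14: C, bond orders sum to 2 (valence 4) → 2 H
  atom 15: C, bond orders sum to 2 (valence 4) → 2 H
  atom 16: C, bond orders sum to 3 (valence 4) → 1 H
  atom 17: O, bond orders sum to 2 (valence 2) → 0 H
Totals → C:12, H:15, Br:1, O:3, S:1.

C12H15BrO3S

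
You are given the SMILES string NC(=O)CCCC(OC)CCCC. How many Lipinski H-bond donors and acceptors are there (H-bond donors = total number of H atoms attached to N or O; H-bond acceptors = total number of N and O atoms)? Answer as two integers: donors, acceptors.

2, 3

Donors: find every N or O and count the H atoms it carries.
  atom 1 (N): bond orders sum to 1 → 2 H
  atom 3 (O): bond orders sum to 2 → 0 H
  atom 8 (O): bond orders sum to 2 → 0 H
Lipinski HBD = 2.
Acceptors: N atoms = 1, O atoms = 2 → HBA = 3.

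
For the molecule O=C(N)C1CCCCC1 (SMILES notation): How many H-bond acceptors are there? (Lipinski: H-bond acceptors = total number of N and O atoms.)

N atoms: 1; O atoms: 1.
Lipinski HBA = 1 + 1 = 2.

2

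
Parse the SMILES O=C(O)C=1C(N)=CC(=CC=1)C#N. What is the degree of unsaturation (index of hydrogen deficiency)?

7

Molecular formula: C8H6N2O2.
DoU = (2C + 2 + N − H − X) / 2, where X is the halogen count and O/S are ignored.
    = (2·8 + 2 + 2 − 6 − 0) / 2 = 14 / 2 = 7.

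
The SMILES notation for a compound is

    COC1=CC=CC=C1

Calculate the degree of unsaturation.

4

Degree of unsaturation = (number of rings) + (number of π bonds).
Ring closures in the SMILES: 1.
π bonds: 3 double bonds (each 1 DoU) → 3 DoU from unsaturation.
Total DoU = 1 + 3 = 4.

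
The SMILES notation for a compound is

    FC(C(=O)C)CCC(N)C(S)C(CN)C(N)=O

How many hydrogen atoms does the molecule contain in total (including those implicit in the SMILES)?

Walk through each heavy atom and fill implicit hydrogens from standard valence (C 4, N 3, O 2, S 2, halogen 1):
  atom 1: F (halogen, monovalent) → 0 H
  atom 2: C, bond orders sum to 3 (valence 4) → 1 H
  atom 3: C, bond orders sum to 4 (valence 4) → 0 H
  atom 4: O, bond orders sum to 2 (valence 2) → 0 H
  atom 5: C, bond orders sum to 1 (valence 4) → 3 H
  atom 6: C, bond orders sum to 2 (valence 4) → 2 H
  atom 7: C, bond orders sum to 2 (valence 4) → 2 H
  atom 8: C, bond orders sum to 3 (valence 4) → 1 H
  atom 9: N, bond orders sum to 1 (valence 3) → 2 H
  atom 10: C, bond orders sum to 3 (valence 4) → 1 H
  atom 11: S, bond orders sum to 1 (valence 2) → 1 H
  atom 12: C, bond orders sum to 3 (valence 4) → 1 H
  atom 13: C, bond orders sum to 2 (valence 4) → 2 H
  atom 14: N, bond orders sum to 1 (valence 3) → 2 H
  atom 15: C, bond orders sum to 4 (valence 4) → 0 H
  atom 16: N, bond orders sum to 1 (valence 3) → 2 H
  atom 17: O, bond orders sum to 2 (valence 2) → 0 H
Total hydrogens: 20.

20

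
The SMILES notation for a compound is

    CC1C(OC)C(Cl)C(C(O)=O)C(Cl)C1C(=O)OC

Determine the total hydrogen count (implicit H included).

16

Walk through each heavy atom and fill implicit hydrogens from standard valence (C 4, N 3, O 2, S 2, halogen 1):
  atom 1: C, bond orders sum to 1 (valence 4) → 3 H
  atom 2: C, bond orders sum to 3 (valence 4) → 1 H
  atom 3: C, bond orders sum to 3 (valence 4) → 1 H
  atom 4: O, bond orders sum to 2 (valence 2) → 0 H
  atom 5: C, bond orders sum to 1 (valence 4) → 3 H
  atom 6: C, bond orders sum to 3 (valence 4) → 1 H
  atom 7: Cl (halogen, monovalent) → 0 H
  atom 8: C, bond orders sum to 3 (valence 4) → 1 H
  atom 9: C, bond orders sum to 4 (valence 4) → 0 H
  atom 10: O, bond orders sum to 1 (valence 2) → 1 H
  atom 11: O, bond orders sum to 2 (valence 2) → 0 H
  atom 12: C, bond orders sum to 3 (valence 4) → 1 H
  atom 13: Cl (halogen, monovalent) → 0 H
  atom 14: C, bond orders sum to 3 (valence 4) → 1 H
  atom 15: C, bond orders sum to 4 (valence 4) → 0 H
  atom 16: O, bond orders sum to 2 (valence 2) → 0 H
  atom 17: O, bond orders sum to 2 (valence 2) → 0 H
  atom 18: C, bond orders sum to 1 (valence 4) → 3 H
Total hydrogens: 16.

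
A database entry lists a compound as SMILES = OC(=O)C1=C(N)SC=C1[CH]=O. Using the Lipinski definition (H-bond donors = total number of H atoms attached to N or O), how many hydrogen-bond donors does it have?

3

Donors: find every N or O and count the H atoms it carries.
  atom 1 (O): bond orders sum to 1 → 1 H
  atom 3 (O): bond orders sum to 2 → 0 H
  atom 6 (N): bond orders sum to 1 → 2 H
  atom 11 (O): bond orders sum to 2 → 0 H
Lipinski HBD = 3.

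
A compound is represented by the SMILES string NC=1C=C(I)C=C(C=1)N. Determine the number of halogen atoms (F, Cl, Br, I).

1

Halogen atoms appear at heavy-atom position 5 (1×I).
Other groups present: 2 primary amine.
Halogen count: 1.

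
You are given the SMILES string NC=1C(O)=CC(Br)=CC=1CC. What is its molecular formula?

Walk through each heavy atom and fill implicit hydrogens from standard valence (C 4, N 3, O 2, S 2, halogen 1):
  atom 1: N, bond orders sum to 1 (valence 3) → 2 H
  atom 2: C, bond orders sum to 4 (valence 4) → 0 H
  atom 3: C, bond orders sum to 4 (valence 4) → 0 H
  atom 4: O, bond orders sum to 1 (valence 2) → 1 H
  atom 5: C, bond orders sum to 3 (valence 4) → 1 H
  atom 6: C, bond orders sum to 4 (valence 4) → 0 H
  atom 7: Br (halogen, monovalent) → 0 H
  atom 8: C, bond orders sum to 3 (valence 4) → 1 H
  atom 9: C, bond orders sum to 4 (valence 4) → 0 H
  atom 10: C, bond orders sum to 2 (valence 4) → 2 H
  atom 11: C, bond orders sum to 1 (valence 4) → 3 H
Totals → C:8, H:10, Br:1, N:1, O:1.

C8H10BrNO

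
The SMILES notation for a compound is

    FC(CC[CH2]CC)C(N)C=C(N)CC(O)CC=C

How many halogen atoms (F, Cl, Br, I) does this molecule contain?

Halogen atoms appear at heavy-atom position 1 (1×F).
Other groups present: 2 alkene, 1 hydroxyl, 2 primary amine.
Halogen count: 1.

1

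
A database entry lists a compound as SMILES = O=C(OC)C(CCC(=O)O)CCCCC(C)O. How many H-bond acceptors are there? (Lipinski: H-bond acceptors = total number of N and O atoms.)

N atoms: 0; O atoms: 5.
Lipinski HBA = 0 + 5 = 5.

5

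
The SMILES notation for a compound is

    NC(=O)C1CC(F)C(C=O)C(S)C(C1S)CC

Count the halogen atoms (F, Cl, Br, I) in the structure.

1

Halogen atoms appear at heavy-atom position 7 (1×F).
Other groups present: 1 aldehyde, 1 amide, 2 thiol.
Halogen count: 1.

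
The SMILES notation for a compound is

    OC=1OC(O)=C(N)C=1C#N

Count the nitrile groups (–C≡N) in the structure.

1

The nitrile motif appears at heavy-atom position 9 in the SMILES.
Other groups present: 2 hydroxyl, 1 primary amine.
Nitrile count: 1.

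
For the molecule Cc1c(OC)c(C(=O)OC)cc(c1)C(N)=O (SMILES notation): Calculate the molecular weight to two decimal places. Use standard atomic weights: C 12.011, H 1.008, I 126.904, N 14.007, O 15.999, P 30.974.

First, the molecular formula is C11H13NO4 (counting implicit H from valence).
  C: 11 × 12.011 = 132.121
  H: 13 × 1.008 = 13.104
  N: 1 × 14.007 = 14.007
  O: 4 × 15.999 = 63.996
Sum: 11×12.011 + 13×1.008 + 1×14.007 + 4×15.999 = 223.228 → 223.23 g/mol.

223.23 g/mol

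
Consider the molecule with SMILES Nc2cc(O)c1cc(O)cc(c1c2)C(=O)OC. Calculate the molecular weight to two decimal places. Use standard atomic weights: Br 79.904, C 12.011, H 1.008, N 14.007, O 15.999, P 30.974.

233.22 g/mol

First, the molecular formula is C12H11NO4 (counting implicit H from valence).
  C: 12 × 12.011 = 144.132
  H: 11 × 1.008 = 11.088
  N: 1 × 14.007 = 14.007
  O: 4 × 15.999 = 63.996
Sum: 12×12.011 + 11×1.008 + 1×14.007 + 4×15.999 = 233.223 → 233.22 g/mol.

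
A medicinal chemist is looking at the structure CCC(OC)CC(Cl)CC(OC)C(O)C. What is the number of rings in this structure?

In SMILES, each pair of matching ring-closure digits denotes one ring-closing bond; the number of such bonds equals the number of independent rings.
Ring-closure bonds here: 0.

0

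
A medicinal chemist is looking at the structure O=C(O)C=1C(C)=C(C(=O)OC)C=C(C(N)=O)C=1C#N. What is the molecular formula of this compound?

C12H10N2O5

Walk through each heavy atom and fill implicit hydrogens from standard valence (C 4, N 3, O 2, S 2, halogen 1):
  atom 1: O, bond orders sum to 2 (valence 2) → 0 H
  atom 2: C, bond orders sum to 4 (valence 4) → 0 H
  atom 3: O, bond orders sum to 1 (valence 2) → 1 H
  atom 4: C, bond orders sum to 4 (valence 4) → 0 H
  atom 5: C, bond orders sum to 4 (valence 4) → 0 H
  atom 6: C, bond orders sum to 1 (valence 4) → 3 H
  atom 7: C, bond orders sum to 4 (valence 4) → 0 H
  atom 8: C, bond orders sum to 4 (valence 4) → 0 H
  atom 9: O, bond orders sum to 2 (valence 2) → 0 H
  atom 10: O, bond orders sum to 2 (valence 2) → 0 H
  atom 11: C, bond orders sum to 1 (valence 4) → 3 H
  atom 12: C, bond orders sum to 3 (valence 4) → 1 H
  atom 13: C, bond orders sum to 4 (valence 4) → 0 H
  atom 14: C, bond orders sum to 4 (valence 4) → 0 H
  atom 15: N, bond orders sum to 1 (valence 3) → 2 H
  atom 16: O, bond orders sum to 2 (valence 2) → 0 H
  atom 17: C, bond orders sum to 4 (valence 4) → 0 H
  atom 18: C, bond orders sum to 4 (valence 4) → 0 H
  atom 19: N, bond orders sum to 3 (valence 3) → 0 H
Totals → C:12, H:10, N:2, O:5.
In Hill order: C12H10N2O5.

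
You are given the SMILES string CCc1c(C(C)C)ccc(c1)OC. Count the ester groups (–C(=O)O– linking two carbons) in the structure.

Scan the SMILES for the ester motif — none present.
Groups that are present: 1 ether.

0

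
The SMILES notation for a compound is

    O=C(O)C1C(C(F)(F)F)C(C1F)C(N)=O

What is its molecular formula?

Walk through each heavy atom and fill implicit hydrogens from standard valence (C 4, N 3, O 2, S 2, halogen 1):
  atom 1: O, bond orders sum to 2 (valence 2) → 0 H
  atom 2: C, bond orders sum to 4 (valence 4) → 0 H
  atom 3: O, bond orders sum to 1 (valence 2) → 1 H
  atom 4: C, bond orders sum to 3 (valence 4) → 1 H
  atom 5: C, bond orders sum to 3 (valence 4) → 1 H
  atom 6: C, bond orders sum to 4 (valence 4) → 0 H
  atom 7: F (halogen, monovalent) → 0 H
  atom 8: F (halogen, monovalent) → 0 H
  atom 9: F (halogen, monovalent) → 0 H
  atom 10: C, bond orders sum to 3 (valence 4) → 1 H
  atom 11: C, bond orders sum to 3 (valence 4) → 1 H
  atom 12: F (halogen, monovalent) → 0 H
  atom 13: C, bond orders sum to 4 (valence 4) → 0 H
  atom 14: N, bond orders sum to 1 (valence 3) → 2 H
  atom 15: O, bond orders sum to 2 (valence 2) → 0 H
Totals → C:7, H:7, F:4, N:1, O:3.
In Hill order: C7H7F4NO3.

C7H7F4NO3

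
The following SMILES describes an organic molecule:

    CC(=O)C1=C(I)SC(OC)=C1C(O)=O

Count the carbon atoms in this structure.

8

Count every carbon token in the SMILES (each C, including those in ring-closure positions and inside branches).
Carbon count: 8.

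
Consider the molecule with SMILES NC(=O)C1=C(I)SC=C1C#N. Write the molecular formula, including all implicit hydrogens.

Walk through each heavy atom and fill implicit hydrogens from standard valence (C 4, N 3, O 2, S 2, halogen 1):
  atom 1: N, bond orders sum to 1 (valence 3) → 2 H
  atom 2: C, bond orders sum to 4 (valence 4) → 0 H
  atom 3: O, bond orders sum to 2 (valence 2) → 0 H
  atom 4: C, bond orders sum to 4 (valence 4) → 0 H
  atom 5: C, bond orders sum to 4 (valence 4) → 0 H
  atom 6: I (halogen, monovalent) → 0 H
  atom 7: S, bond orders sum to 2 (valence 2) → 0 H
  atom 8: C, bond orders sum to 3 (valence 4) → 1 H
  atom 9: C, bond orders sum to 4 (valence 4) → 0 H
  atom 10: C, bond orders sum to 4 (valence 4) → 0 H
  atom 11: N, bond orders sum to 3 (valence 3) → 0 H
Totals → C:6, H:3, I:1, N:2, O:1, S:1.

C6H3IN2OS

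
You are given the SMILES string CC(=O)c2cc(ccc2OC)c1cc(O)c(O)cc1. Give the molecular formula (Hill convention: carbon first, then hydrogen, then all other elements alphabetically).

C15H14O4

Walk through each heavy atom and fill implicit hydrogens from standard valence (C 4, N 3, O 2, S 2, halogen 1); for lowercase aromatic atoms, an aromatic c carries 1 H when it has two neighbours and 0 H with three, and aromatic n carries 0 H:
  atom 1: C, bond orders sum to 1 (valence 4) → 3 H
  atom 2: C, bond orders sum to 4 (valence 4) → 0 H
  atom 3: O, bond orders sum to 2 (valence 2) → 0 H
  atom 4: aromatic c, 3 neighbours → 0 H
  atom 5: aromatic c, 2 neighbours → 1 H
  atom 6: aromatic c, 3 neighbours → 0 H
  atom 7: aromatic c, 2 neighbours → 1 H
  atom 8: aromatic c, 2 neighbours → 1 H
  atom 9: aromatic c, 3 neighbours → 0 H
  atom 10: O, bond orders sum to 2 (valence 2) → 0 H
  atom 11: C, bond orders sum to 1 (valence 4) → 3 H
  atom 12: aromatic c, 3 neighbours → 0 H
  atom 13: aromatic c, 2 neighbours → 1 H
  atom 14: aromatic c, 3 neighbours → 0 H
  atom 15: O, bond orders sum to 1 (valence 2) → 1 H
  atom 16: aromatic c, 3 neighbours → 0 H
  atom 17: O, bond orders sum to 1 (valence 2) → 1 H
  atom 18: aromatic c, 2 neighbours → 1 H
  atom 19: aromatic c, 2 neighbours → 1 H
Totals → C:15, H:14, O:4.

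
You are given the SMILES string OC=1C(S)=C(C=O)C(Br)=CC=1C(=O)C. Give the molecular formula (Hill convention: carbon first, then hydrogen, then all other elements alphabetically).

Walk through each heavy atom and fill implicit hydrogens from standard valence (C 4, N 3, O 2, S 2, halogen 1):
  atom 1: O, bond orders sum to 1 (valence 2) → 1 H
  atom 2: C, bond orders sum to 4 (valence 4) → 0 H
  atom 3: C, bond orders sum to 4 (valence 4) → 0 H
  atom 4: S, bond orders sum to 1 (valence 2) → 1 H
  atom 5: C, bond orders sum to 4 (valence 4) → 0 H
  atom 6: C, bond orders sum to 3 (valence 4) → 1 H
  atom 7: O, bond orders sum to 2 (valence 2) → 0 H
  atom 8: C, bond orders sum to 4 (valence 4) → 0 H
  atom 9: Br (halogen, monovalent) → 0 H
  atom 10: C, bond orders sum to 3 (valence 4) → 1 H
  atom 11: C, bond orders sum to 4 (valence 4) → 0 H
  atom 12: C, bond orders sum to 4 (valence 4) → 0 H
  atom 13: O, bond orders sum to 2 (valence 2) → 0 H
  atom 14: C, bond orders sum to 1 (valence 4) → 3 H
Totals → C:9, H:7, Br:1, O:3, S:1.
In Hill order: C9H7BrO3S.

C9H7BrO3S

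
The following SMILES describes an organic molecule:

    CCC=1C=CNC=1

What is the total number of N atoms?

Scan the SMILES for N atoms (remember two-letter symbols like Cl and Br are single atoms).
Nitrogen count: 1.

1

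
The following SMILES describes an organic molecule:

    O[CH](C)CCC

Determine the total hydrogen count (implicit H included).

12

Walk through each heavy atom and fill implicit hydrogens from standard valence (C 4, N 3, O 2, S 2, halogen 1):
  atom 1: O, bond orders sum to 1 (valence 2) → 1 H
  atom 2: C with explicit H count 1
  atom 3: C, bond orders sum to 1 (valence 4) → 3 H
  atom 4: C, bond orders sum to 2 (valence 4) → 2 H
  atom 5: C, bond orders sum to 2 (valence 4) → 2 H
  atom 6: C, bond orders sum to 1 (valence 4) → 3 H
Total hydrogens: 12.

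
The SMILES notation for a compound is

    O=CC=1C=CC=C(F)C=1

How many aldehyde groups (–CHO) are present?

The aldehyde motif appears at heavy-atom position 2 in the SMILES.
Aldehyde count: 1.

1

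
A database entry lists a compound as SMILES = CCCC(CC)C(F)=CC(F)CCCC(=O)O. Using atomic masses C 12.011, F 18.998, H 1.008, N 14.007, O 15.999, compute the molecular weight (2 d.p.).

First, the molecular formula is C13H22F2O2 (counting implicit H from valence).
  C: 13 × 12.011 = 156.143
  F: 2 × 18.998 = 37.996
  H: 22 × 1.008 = 22.176
  O: 2 × 15.999 = 31.998
Sum: 13×12.011 + 2×18.998 + 22×1.008 + 2×15.999 = 248.313 → 248.31 g/mol.

248.31 g/mol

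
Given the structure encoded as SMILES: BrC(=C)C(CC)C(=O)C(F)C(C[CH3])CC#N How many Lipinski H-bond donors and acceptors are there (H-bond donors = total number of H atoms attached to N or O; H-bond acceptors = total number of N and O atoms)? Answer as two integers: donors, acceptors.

Donors: find every N or O and count the H atoms it carries.
  atom 8 (O): bond orders sum to 2 → 0 H
  atom 16 (N): bond orders sum to 3 → 0 H
Lipinski HBD = 0.
Acceptors: N atoms = 1, O atoms = 1 → HBA = 2.

0, 2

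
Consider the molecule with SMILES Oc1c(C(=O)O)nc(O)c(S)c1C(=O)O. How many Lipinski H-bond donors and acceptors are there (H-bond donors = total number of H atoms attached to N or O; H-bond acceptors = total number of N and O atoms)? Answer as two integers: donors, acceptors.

4, 7

Donors: find every N or O and count the H atoms it carries.
  atom 1 (O): bond orders sum to 1 → 1 H
  atom 5 (O): bond orders sum to 2 → 0 H
  atom 6 (O): bond orders sum to 1 → 1 H
  atom 7 (N): bond orders sum to 3 → 0 H
  atom 9 (O): bond orders sum to 1 → 1 H
  atom 14 (O): bond orders sum to 2 → 0 H
  atom 15 (O): bond orders sum to 1 → 1 H
Lipinski HBD = 4.
Acceptors: N atoms = 1, O atoms = 6 → HBA = 7.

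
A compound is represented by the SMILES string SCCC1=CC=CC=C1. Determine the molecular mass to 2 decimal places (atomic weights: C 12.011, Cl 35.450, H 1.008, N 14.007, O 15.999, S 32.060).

138.23 g/mol

First, the molecular formula is C8H10S (counting implicit H from valence).
  C: 8 × 12.011 = 96.088
  H: 10 × 1.008 = 10.080
  S: 1 × 32.060 = 32.060
Sum: 8×12.011 + 10×1.008 + 1×32.060 = 138.228 → 138.23 g/mol.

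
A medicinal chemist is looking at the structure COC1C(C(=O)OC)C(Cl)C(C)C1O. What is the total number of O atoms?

4

Scan the SMILES for O atoms (remember two-letter symbols like Cl and Br are single atoms).
Oxygen count: 4.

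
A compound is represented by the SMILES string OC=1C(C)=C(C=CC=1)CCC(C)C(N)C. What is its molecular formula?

C13H21NO

Walk through each heavy atom and fill implicit hydrogens from standard valence (C 4, N 3, O 2, S 2, halogen 1):
  atom 1: O, bond orders sum to 1 (valence 2) → 1 H
  atom 2: C, bond orders sum to 4 (valence 4) → 0 H
  atom 3: C, bond orders sum to 4 (valence 4) → 0 H
  atom 4: C, bond orders sum to 1 (valence 4) → 3 H
  atom 5: C, bond orders sum to 4 (valence 4) → 0 H
  atom 6: C, bond orders sum to 3 (valence 4) → 1 H
  atom 7: C, bond orders sum to 3 (valence 4) → 1 H
  atom 8: C, bond orders sum to 3 (valence 4) → 1 H
  atom 9: C, bond orders sum to 2 (valence 4) → 2 H
  atom 10: C, bond orders sum to 2 (valence 4) → 2 H
  atom 11: C, bond orders sum to 3 (valence 4) → 1 H
  atom 12: C, bond orders sum to 1 (valence 4) → 3 H
  atom 13: C, bond orders sum to 3 (valence 4) → 1 H
  atom 14: N, bond orders sum to 1 (valence 3) → 2 H
  atom 15: C, bond orders sum to 1 (valence 4) → 3 H
Totals → C:13, H:21, N:1, O:1.
In Hill order: C13H21NO.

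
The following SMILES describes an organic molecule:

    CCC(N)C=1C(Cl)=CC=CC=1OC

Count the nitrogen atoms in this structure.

Scan the SMILES for N atoms (remember two-letter symbols like Cl and Br are single atoms).
Nitrogen count: 1.

1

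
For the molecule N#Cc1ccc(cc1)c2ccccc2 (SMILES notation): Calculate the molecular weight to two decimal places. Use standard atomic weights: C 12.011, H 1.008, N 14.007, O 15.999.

179.22 g/mol

First, the molecular formula is C13H9N (counting implicit H from valence).
  C: 13 × 12.011 = 156.143
  H: 9 × 1.008 = 9.072
  N: 1 × 14.007 = 14.007
Sum: 13×12.011 + 9×1.008 + 1×14.007 = 179.222 → 179.22 g/mol.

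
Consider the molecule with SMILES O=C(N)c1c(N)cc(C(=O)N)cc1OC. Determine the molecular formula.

Walk through each heavy atom and fill implicit hydrogens from standard valence (C 4, N 3, O 2, S 2, halogen 1); for lowercase aromatic atoms, an aromatic c carries 1 H when it has two neighbours and 0 H with three, and aromatic n carries 0 H:
  atom 1: O, bond orders sum to 2 (valence 2) → 0 H
  atom 2: C, bond orders sum to 4 (valence 4) → 0 H
  atom 3: N, bond orders sum to 1 (valence 3) → 2 H
  atom 4: aromatic c, 3 neighbours → 0 H
  atom 5: aromatic c, 3 neighbours → 0 H
  atom 6: N, bond orders sum to 1 (valence 3) → 2 H
  atom 7: aromatic c, 2 neighbours → 1 H
  atom 8: aromatic c, 3 neighbours → 0 H
  atom 9: C, bond orders sum to 4 (valence 4) → 0 H
  atom 10: O, bond orders sum to 2 (valence 2) → 0 H
  atom 11: N, bond orders sum to 1 (valence 3) → 2 H
  atom 12: aromatic c, 2 neighbours → 1 H
  atom 13: aromatic c, 3 neighbours → 0 H
  atom 14: O, bond orders sum to 2 (valence 2) → 0 H
  atom 15: C, bond orders sum to 1 (valence 4) → 3 H
Totals → C:9, H:11, N:3, O:3.

C9H11N3O3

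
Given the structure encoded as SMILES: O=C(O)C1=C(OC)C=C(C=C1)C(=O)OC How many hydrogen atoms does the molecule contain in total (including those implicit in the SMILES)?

10

Walk through each heavy atom and fill implicit hydrogens from standard valence (C 4, N 3, O 2, S 2, halogen 1):
  atom 1: O, bond orders sum to 2 (valence 2) → 0 H
  atom 2: C, bond orders sum to 4 (valence 4) → 0 H
  atom 3: O, bond orders sum to 1 (valence 2) → 1 H
  atom 4: C, bond orders sum to 4 (valence 4) → 0 H
  atom 5: C, bond orders sum to 4 (valence 4) → 0 H
  atom 6: O, bond orders sum to 2 (valence 2) → 0 H
  atom 7: C, bond orders sum to 1 (valence 4) → 3 H
  atom 8: C, bond orders sum to 3 (valence 4) → 1 H
  atom 9: C, bond orders sum to 4 (valence 4) → 0 H
  atom 10: C, bond orders sum to 3 (valence 4) → 1 H
  atom 11: C, bond orders sum to 3 (valence 4) → 1 H
  atom 12: C, bond orders sum to 4 (valence 4) → 0 H
  atom 13: O, bond orders sum to 2 (valence 2) → 0 H
  atom 14: O, bond orders sum to 2 (valence 2) → 0 H
  atom 15: C, bond orders sum to 1 (valence 4) → 3 H
Total hydrogens: 10.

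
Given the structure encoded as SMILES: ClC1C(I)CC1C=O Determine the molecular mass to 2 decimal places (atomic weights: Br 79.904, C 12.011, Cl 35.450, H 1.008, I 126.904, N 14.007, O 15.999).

244.46 g/mol

First, the molecular formula is C5H6ClIO (counting implicit H from valence).
  C: 5 × 12.011 = 60.055
  Cl: 1 × 35.450 = 35.450
  H: 6 × 1.008 = 6.048
  I: 1 × 126.904 = 126.904
  O: 1 × 15.999 = 15.999
Sum: 5×12.011 + 1×35.450 + 6×1.008 + 1×126.904 + 1×15.999 = 244.456 → 244.46 g/mol.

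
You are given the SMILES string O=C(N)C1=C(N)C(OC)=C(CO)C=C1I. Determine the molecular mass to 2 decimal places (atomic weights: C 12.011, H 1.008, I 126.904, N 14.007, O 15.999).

322.10 g/mol

First, the molecular formula is C9H11IN2O3 (counting implicit H from valence).
  C: 9 × 12.011 = 108.099
  H: 11 × 1.008 = 11.088
  I: 1 × 126.904 = 126.904
  N: 2 × 14.007 = 28.014
  O: 3 × 15.999 = 47.997
Sum: 9×12.011 + 11×1.008 + 1×126.904 + 2×14.007 + 3×15.999 = 322.102 → 322.10 g/mol.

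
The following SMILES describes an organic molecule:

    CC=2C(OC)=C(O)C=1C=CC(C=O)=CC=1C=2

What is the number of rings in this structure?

2

In SMILES, each pair of matching ring-closure digits denotes one ring-closing bond; the number of such bonds equals the number of independent rings.
Ring-closure bonds here: 2.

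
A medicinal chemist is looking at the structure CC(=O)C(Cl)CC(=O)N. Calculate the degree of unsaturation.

2

Degree of unsaturation = (number of rings) + (number of π bonds).
Ring closures in the SMILES: 0.
π bonds: 2 double bonds (each 1 DoU) → 2 DoU from unsaturation.
Total DoU = 0 + 2 = 2.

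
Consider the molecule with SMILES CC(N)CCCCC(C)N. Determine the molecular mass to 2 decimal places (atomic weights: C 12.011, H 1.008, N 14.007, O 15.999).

144.26 g/mol

First, the molecular formula is C8H20N2 (counting implicit H from valence).
  C: 8 × 12.011 = 96.088
  H: 20 × 1.008 = 20.160
  N: 2 × 14.007 = 28.014
Sum: 8×12.011 + 20×1.008 + 2×14.007 = 144.262 → 144.26 g/mol.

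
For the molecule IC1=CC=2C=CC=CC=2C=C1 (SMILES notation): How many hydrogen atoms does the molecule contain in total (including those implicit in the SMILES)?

7

Walk through each heavy atom and fill implicit hydrogens from standard valence (C 4, N 3, O 2, S 2, halogen 1):
  atom 1: I (halogen, monovalent) → 0 H
  atom 2: C, bond orders sum to 4 (valence 4) → 0 H
  atom 3: C, bond orders sum to 3 (valence 4) → 1 H
  atom 4: C, bond orders sum to 4 (valence 4) → 0 H
  atom 5: C, bond orders sum to 3 (valence 4) → 1 H
  atom 6: C, bond orders sum to 3 (valence 4) → 1 H
  atom 7: C, bond orders sum to 3 (valence 4) → 1 H
  atom 8: C, bond orders sum to 3 (valence 4) → 1 H
  atom 9: C, bond orders sum to 4 (valence 4) → 0 H
  atom 10: C, bond orders sum to 3 (valence 4) → 1 H
  atom 11: C, bond orders sum to 3 (valence 4) → 1 H
Total hydrogens: 7.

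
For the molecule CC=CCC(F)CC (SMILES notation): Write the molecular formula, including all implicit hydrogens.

C7H13F

Walk through each heavy atom and fill implicit hydrogens from standard valence (C 4, N 3, O 2, S 2, halogen 1):
  atom 1: C, bond orders sum to 1 (valence 4) → 3 H
  atom 2: C, bond orders sum to 3 (valence 4) → 1 H
  atom 3: C, bond orders sum to 3 (valence 4) → 1 H
  atom 4: C, bond orders sum to 2 (valence 4) → 2 H
  atom 5: C, bond orders sum to 3 (valence 4) → 1 H
  atom 6: F (halogen, monovalent) → 0 H
  atom 7: C, bond orders sum to 2 (valence 4) → 2 H
  atom 8: C, bond orders sum to 1 (valence 4) → 3 H
Totals → C:7, H:13, F:1.
In Hill order: C7H13F.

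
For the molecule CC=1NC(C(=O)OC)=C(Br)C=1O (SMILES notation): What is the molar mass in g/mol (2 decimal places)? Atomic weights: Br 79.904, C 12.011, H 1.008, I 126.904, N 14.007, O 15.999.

234.05 g/mol

First, the molecular formula is C7H8BrNO3 (counting implicit H from valence).
  Br: 1 × 79.904 = 79.904
  C: 7 × 12.011 = 84.077
  H: 8 × 1.008 = 8.064
  N: 1 × 14.007 = 14.007
  O: 3 × 15.999 = 47.997
Sum: 1×79.904 + 7×12.011 + 8×1.008 + 1×14.007 + 3×15.999 = 234.049 → 234.05 g/mol.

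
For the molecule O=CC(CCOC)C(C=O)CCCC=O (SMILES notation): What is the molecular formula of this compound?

C11H18O4

Walk through each heavy atom and fill implicit hydrogens from standard valence (C 4, N 3, O 2, S 2, halogen 1):
  atom 1: O, bond orders sum to 2 (valence 2) → 0 H
  atom 2: C, bond orders sum to 3 (valence 4) → 1 H
  atom 3: C, bond orders sum to 3 (valence 4) → 1 H
  atom 4: C, bond orders sum to 2 (valence 4) → 2 H
  atom 5: C, bond orders sum to 2 (valence 4) → 2 H
  atom 6: O, bond orders sum to 2 (valence 2) → 0 H
  atom 7: C, bond orders sum to 1 (valence 4) → 3 H
  atom 8: C, bond orders sum to 3 (valence 4) → 1 H
  atom 9: C, bond orders sum to 3 (valence 4) → 1 H
  atom 10: O, bond orders sum to 2 (valence 2) → 0 H
  atom 11: C, bond orders sum to 2 (valence 4) → 2 H
  atom 12: C, bond orders sum to 2 (valence 4) → 2 H
  atom 13: C, bond orders sum to 2 (valence 4) → 2 H
  atom 14: C, bond orders sum to 3 (valence 4) → 1 H
  atom 15: O, bond orders sum to 2 (valence 2) → 0 H
Totals → C:11, H:18, O:4.
In Hill order: C11H18O4.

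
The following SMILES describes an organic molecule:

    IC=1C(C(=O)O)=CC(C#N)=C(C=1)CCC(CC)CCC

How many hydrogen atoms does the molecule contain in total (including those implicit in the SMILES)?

20

Walk through each heavy atom and fill implicit hydrogens from standard valence (C 4, N 3, O 2, S 2, halogen 1):
  atom 1: I (halogen, monovalent) → 0 H
  atom 2: C, bond orders sum to 4 (valence 4) → 0 H
  atom 3: C, bond orders sum to 4 (valence 4) → 0 H
  atom 4: C, bond orders sum to 4 (valence 4) → 0 H
  atom 5: O, bond orders sum to 2 (valence 2) → 0 H
  atom 6: O, bond orders sum to 1 (valence 2) → 1 H
  atom 7: C, bond orders sum to 3 (valence 4) → 1 H
  atom 8: C, bond orders sum to 4 (valence 4) → 0 H
  atom 9: C, bond orders sum to 4 (valence 4) → 0 H
  atom 10: N, bond orders sum to 3 (valence 3) → 0 H
  atom 11: C, bond orders sum to 4 (valence 4) → 0 H
  atom 12: C, bond orders sum to 3 (valence 4) → 1 H
  atom 13: C, bond orders sum to 2 (valence 4) → 2 H
  atom 14: C, bond orders sum to 2 (valence 4) → 2 H
  atom 15: C, bond orders sum to 3 (valence 4) → 1 H
  atom 16: C, bond orders sum to 2 (valence 4) → 2 H
  atom 17: C, bond orders sum to 1 (valence 4) → 3 H
  atom 18: C, bond orders sum to 2 (valence 4) → 2 H
  atom 19: C, bond orders sum to 2 (valence 4) → 2 H
  atom 20: C, bond orders sum to 1 (valence 4) → 3 H
Total hydrogens: 20.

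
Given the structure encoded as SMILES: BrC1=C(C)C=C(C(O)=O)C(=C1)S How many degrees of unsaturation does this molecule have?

5

Molecular formula: C8H7BrO2S.
DoU = (2C + 2 + N − H − X) / 2, where X is the halogen count and O/S are ignored.
    = (2·8 + 2 + 0 − 7 − 1) / 2 = 10 / 2 = 5.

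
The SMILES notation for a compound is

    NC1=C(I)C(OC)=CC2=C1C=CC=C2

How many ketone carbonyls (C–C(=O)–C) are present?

0

Scan the SMILES for the ketone motif — none present.
Groups that are present: 1 ether, 1 primary amine.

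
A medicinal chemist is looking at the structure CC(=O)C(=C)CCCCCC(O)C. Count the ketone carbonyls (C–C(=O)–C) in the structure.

The ketone motif appears at heavy-atom position 2 in the SMILES.
Other groups present: 1 alkene, 1 hydroxyl.
Ketone count: 1.

1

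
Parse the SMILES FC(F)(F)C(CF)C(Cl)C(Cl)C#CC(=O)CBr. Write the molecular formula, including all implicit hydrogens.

C9H7BrCl2F4O

Walk through each heavy atom and fill implicit hydrogens from standard valence (C 4, N 3, O 2, S 2, halogen 1):
  atom 1: F (halogen, monovalent) → 0 H
  atom 2: C, bond orders sum to 4 (valence 4) → 0 H
  atom 3: F (halogen, monovalent) → 0 H
  atom 4: F (halogen, monovalent) → 0 H
  atom 5: C, bond orders sum to 3 (valence 4) → 1 H
  atom 6: C, bond orders sum to 2 (valence 4) → 2 H
  atom 7: F (halogen, monovalent) → 0 H
  atom 8: C, bond orders sum to 3 (valence 4) → 1 H
  atom 9: Cl (halogen, monovalent) → 0 H
  atom 10: C, bond orders sum to 3 (valence 4) → 1 H
  atom 11: Cl (halogen, monovalent) → 0 H
  atom 12: C, bond orders sum to 4 (valence 4) → 0 H
  atom 13: C, bond orders sum to 4 (valence 4) → 0 H
  atom 14: C, bond orders sum to 4 (valence 4) → 0 H
  atom 15: O, bond orders sum to 2 (valence 2) → 0 H
  atom 16: C, bond orders sum to 2 (valence 4) → 2 H
  atom 17: Br (halogen, monovalent) → 0 H
Totals → C:9, H:7, Br:1, Cl:2, F:4, O:1.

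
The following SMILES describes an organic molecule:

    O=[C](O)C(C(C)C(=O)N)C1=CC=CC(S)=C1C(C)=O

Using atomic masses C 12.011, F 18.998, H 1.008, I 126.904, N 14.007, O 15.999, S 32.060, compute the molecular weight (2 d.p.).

First, the molecular formula is C13H15NO4S (counting implicit H from valence).
  C: 13 × 12.011 = 156.143
  H: 15 × 1.008 = 15.120
  N: 1 × 14.007 = 14.007
  O: 4 × 15.999 = 63.996
  S: 1 × 32.060 = 32.060
Sum: 13×12.011 + 15×1.008 + 1×14.007 + 4×15.999 + 1×32.060 = 281.326 → 281.33 g/mol.

281.33 g/mol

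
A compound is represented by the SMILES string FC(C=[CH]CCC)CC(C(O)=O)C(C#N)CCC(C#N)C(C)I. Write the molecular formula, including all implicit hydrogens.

C17H24FIN2O2

Walk through each heavy atom and fill implicit hydrogens from standard valence (C 4, N 3, O 2, S 2, halogen 1):
  atom 1: F (halogen, monovalent) → 0 H
  atom 2: C, bond orders sum to 3 (valence 4) → 1 H
  atom 3: C, bond orders sum to 3 (valence 4) → 1 H
  atom 4: C with explicit H count 1
  atom 5: C, bond orders sum to 2 (valence 4) → 2 H
  atom 6: C, bond orders sum to 2 (valence 4) → 2 H
  atom 7: C, bond orders sum to 1 (valence 4) → 3 H
  atom 8: C, bond orders sum to 2 (valence 4) → 2 H
  atom 9: C, bond orders sum to 3 (valence 4) → 1 H
  atom 10: C, bond orders sum to 4 (valence 4) → 0 H
  atom 11: O, bond orders sum to 1 (valence 2) → 1 H
  atom 12: O, bond orders sum to 2 (valence 2) → 0 H
  atom 13: C, bond orders sum to 3 (valence 4) → 1 H
  atom 14: C, bond orders sum to 4 (valence 4) → 0 H
  atom 15: N, bond orders sum to 3 (valence 3) → 0 H
  atom 16: C, bond orders sum to 2 (valence 4) → 2 H
  atom 17: C, bond orders sum to 2 (valence 4) → 2 H
  atom 18: C, bond orders sum to 3 (valence 4) → 1 H
  atom 19: C, bond orders sum to 4 (valence 4) → 0 H
  atom 20: N, bond orders sum to 3 (valence 3) → 0 H
  atom 21: C, bond orders sum to 3 (valence 4) → 1 H
  atom 22: C, bond orders sum to 1 (valence 4) → 3 H
  atom 23: I (halogen, monovalent) → 0 H
Totals → C:17, H:24, F:1, I:1, N:2, O:2.
In Hill order: C17H24FIN2O2.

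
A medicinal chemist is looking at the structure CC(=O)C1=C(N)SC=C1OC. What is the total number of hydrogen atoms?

9

Walk through each heavy atom and fill implicit hydrogens from standard valence (C 4, N 3, O 2, S 2, halogen 1):
  atom 1: C, bond orders sum to 1 (valence 4) → 3 H
  atom 2: C, bond orders sum to 4 (valence 4) → 0 H
  atom 3: O, bond orders sum to 2 (valence 2) → 0 H
  atom 4: C, bond orders sum to 4 (valence 4) → 0 H
  atom 5: C, bond orders sum to 4 (valence 4) → 0 H
  atom 6: N, bond orders sum to 1 (valence 3) → 2 H
  atom 7: S, bond orders sum to 2 (valence 2) → 0 H
  atom 8: C, bond orders sum to 3 (valence 4) → 1 H
  atom 9: C, bond orders sum to 4 (valence 4) → 0 H
  atom 10: O, bond orders sum to 2 (valence 2) → 0 H
  atom 11: C, bond orders sum to 1 (valence 4) → 3 H
Total hydrogens: 9.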